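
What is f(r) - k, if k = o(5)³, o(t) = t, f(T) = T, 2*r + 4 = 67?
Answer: -187/2 ≈ -93.500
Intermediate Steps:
r = 63/2 (r = -2 + (½)*67 = -2 + 67/2 = 63/2 ≈ 31.500)
k = 125 (k = 5³ = 125)
f(r) - k = 63/2 - 1*125 = 63/2 - 125 = -187/2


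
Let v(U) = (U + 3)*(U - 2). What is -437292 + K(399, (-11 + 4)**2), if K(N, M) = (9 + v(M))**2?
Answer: 5579917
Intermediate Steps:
v(U) = (-2 + U)*(3 + U) (v(U) = (3 + U)*(-2 + U) = (-2 + U)*(3 + U))
K(N, M) = (3 + M + M**2)**2 (K(N, M) = (9 + (-6 + M + M**2))**2 = (3 + M + M**2)**2)
-437292 + K(399, (-11 + 4)**2) = -437292 + (3 + (-11 + 4)**2 + ((-11 + 4)**2)**2)**2 = -437292 + (3 + (-7)**2 + ((-7)**2)**2)**2 = -437292 + (3 + 49 + 49**2)**2 = -437292 + (3 + 49 + 2401)**2 = -437292 + 2453**2 = -437292 + 6017209 = 5579917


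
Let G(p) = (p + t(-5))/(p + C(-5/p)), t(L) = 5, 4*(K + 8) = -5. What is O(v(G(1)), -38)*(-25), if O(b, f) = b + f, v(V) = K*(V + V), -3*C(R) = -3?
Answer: 4675/2 ≈ 2337.5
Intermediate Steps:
C(R) = 1 (C(R) = -1/3*(-3) = 1)
K = -37/4 (K = -8 + (1/4)*(-5) = -8 - 5/4 = -37/4 ≈ -9.2500)
G(p) = (5 + p)/(1 + p) (G(p) = (p + 5)/(p + 1) = (5 + p)/(1 + p))
v(V) = -37*V/2 (v(V) = -37*(V + V)/4 = -37*V/2)
O(v(G(1)), -38)*(-25) = (-37*(5 + 1)/(2*(1 + 1)) - 38)*(-25) = (-37*6/(2*2) - 38)*(-25) = (-37*6/4 - 38)*(-25) = (-37/2*3 - 38)*(-25) = (-111/2 - 38)*(-25) = -187/2*(-25) = 4675/2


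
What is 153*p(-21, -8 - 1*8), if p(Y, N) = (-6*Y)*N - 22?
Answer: -311814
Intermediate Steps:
p(Y, N) = -22 - 6*N*Y (p(Y, N) = -6*N*Y - 22 = -22 - 6*N*Y)
153*p(-21, -8 - 1*8) = 153*(-22 - 6*(-8 - 1*8)*(-21)) = 153*(-22 - 6*(-8 - 8)*(-21)) = 153*(-22 - 6*(-16)*(-21)) = 153*(-22 - 2016) = 153*(-2038) = -311814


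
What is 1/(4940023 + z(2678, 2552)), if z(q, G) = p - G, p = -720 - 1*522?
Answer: 1/4936229 ≈ 2.0258e-7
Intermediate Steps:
p = -1242 (p = -720 - 522 = -1242)
z(q, G) = -1242 - G
1/(4940023 + z(2678, 2552)) = 1/(4940023 + (-1242 - 1*2552)) = 1/(4940023 + (-1242 - 2552)) = 1/(4940023 - 3794) = 1/4936229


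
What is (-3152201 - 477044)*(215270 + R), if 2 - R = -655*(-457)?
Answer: 305085222435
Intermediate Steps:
R = -299333 (R = 2 - (-655)*(-457) = 2 - 1*299335 = 2 - 299335 = -299333)
(-3152201 - 477044)*(215270 + R) = (-3152201 - 477044)*(215270 - 299333) = -3629245*(-84063) = 305085222435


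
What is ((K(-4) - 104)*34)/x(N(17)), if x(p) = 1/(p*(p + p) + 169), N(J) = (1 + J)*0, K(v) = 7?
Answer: -557362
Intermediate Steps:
N(J) = 0
x(p) = 1/(169 + 2*p²) (x(p) = 1/(p*(2*p) + 169) = 1/(2*p² + 169) = 1/(169 + 2*p²))
((K(-4) - 104)*34)/x(N(17)) = ((7 - 104)*34)/(1/(169 + 2*0²)) = (-97*34)/(1/(169 + 2*0)) = -3298/(1/(169 + 0)) = -3298/(1/169) = -3298/1/169 = -3298*169 = -557362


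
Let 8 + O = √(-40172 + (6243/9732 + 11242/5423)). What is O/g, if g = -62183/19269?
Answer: 154152/62183 - 19269*I*√25685595861404629/49724387218 ≈ 2.479 - 62.106*I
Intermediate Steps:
g = -62183/19269 (g = -62183*1/19269 = -62183/19269 ≈ -3.2271)
O = -8 + I*√25685595861404629/799646 (O = -8 + √(-40172 + (6243/9732 + 11242/5423)) = -8 + √(-40172 + (6243*(1/9732) + 11242*(1/5423))) = -8 + √(-40172 + (2081/3244 + 1022/493)) = -8 + √(-40172 + 4341301/1599292) = -8 + √(-64242416923/1599292) = -8 + I*√25685595861404629/799646 ≈ -8.0 + 200.42*I)
O/g = (-8 + I*√25685595861404629/799646)/(-62183/19269) = (-8 + I*√25685595861404629/799646)*(-19269/62183) = 154152/62183 - 19269*I*√25685595861404629/49724387218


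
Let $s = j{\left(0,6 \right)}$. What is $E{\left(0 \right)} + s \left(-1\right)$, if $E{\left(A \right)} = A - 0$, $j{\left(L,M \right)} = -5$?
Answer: $5$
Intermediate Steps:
$E{\left(A \right)} = A$ ($E{\left(A \right)} = A + 0 = A$)
$s = -5$
$E{\left(0 \right)} + s \left(-1\right) = 0 - -5 = 0 + 5 = 5$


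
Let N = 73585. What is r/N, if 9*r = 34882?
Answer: 34882/662265 ≈ 0.052671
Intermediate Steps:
r = 34882/9 (r = (⅑)*34882 = 34882/9 ≈ 3875.8)
r/N = (34882/9)/73585 = (34882/9)*(1/73585) = 34882/662265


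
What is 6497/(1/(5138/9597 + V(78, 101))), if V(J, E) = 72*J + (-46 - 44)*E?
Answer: -30939493640/1371 ≈ -2.2567e+7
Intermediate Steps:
V(J, E) = -90*E + 72*J (V(J, E) = 72*J - 90*E = -90*E + 72*J)
6497/(1/(5138/9597 + V(78, 101))) = 6497/(1/(5138/9597 + (-90*101 + 72*78))) = 6497/(1/(5138*(1/9597) + (-9090 + 5616))) = 6497/(1/(734/1371 - 3474)) = 6497/(1/(-4762120/1371)) = 6497/(-1371/4762120) = 6497*(-4762120/1371) = -30939493640/1371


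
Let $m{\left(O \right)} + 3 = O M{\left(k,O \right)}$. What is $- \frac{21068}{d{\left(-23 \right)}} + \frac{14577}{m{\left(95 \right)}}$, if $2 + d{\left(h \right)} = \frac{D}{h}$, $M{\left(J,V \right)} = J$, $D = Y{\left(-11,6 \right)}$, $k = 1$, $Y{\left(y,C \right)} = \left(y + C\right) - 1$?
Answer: $\frac{5645371}{460} \approx 12273.0$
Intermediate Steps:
$Y{\left(y,C \right)} = -1 + C + y$ ($Y{\left(y,C \right)} = \left(C + y\right) - 1 = -1 + C + y$)
$D = -6$ ($D = -1 + 6 - 11 = -6$)
$m{\left(O \right)} = -3 + O$ ($m{\left(O \right)} = -3 + O 1 = -3 + O$)
$d{\left(h \right)} = -2 - \frac{6}{h}$
$- \frac{21068}{d{\left(-23 \right)}} + \frac{14577}{m{\left(95 \right)}} = - \frac{21068}{-2 - \frac{6}{-23}} + \frac{14577}{-3 + 95} = - \frac{21068}{-2 - - \frac{6}{23}} + \frac{14577}{92} = - \frac{21068}{-2 + \frac{6}{23}} + 14577 \cdot \frac{1}{92} = - \frac{21068}{- \frac{40}{23}} + \frac{14577}{92} = \left(-21068\right) \left(- \frac{23}{40}\right) + \frac{14577}{92} = \frac{121141}{10} + \frac{14577}{92} = \frac{5645371}{460}$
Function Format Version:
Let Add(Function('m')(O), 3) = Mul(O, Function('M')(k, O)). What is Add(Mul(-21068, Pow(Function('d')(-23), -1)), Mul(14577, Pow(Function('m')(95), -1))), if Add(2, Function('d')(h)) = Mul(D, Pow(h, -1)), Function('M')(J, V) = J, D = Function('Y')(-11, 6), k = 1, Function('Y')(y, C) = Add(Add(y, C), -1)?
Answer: Rational(5645371, 460) ≈ 12273.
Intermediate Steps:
Function('Y')(y, C) = Add(-1, C, y) (Function('Y')(y, C) = Add(Add(C, y), -1) = Add(-1, C, y))
D = -6 (D = Add(-1, 6, -11) = -6)
Function('m')(O) = Add(-3, O) (Function('m')(O) = Add(-3, Mul(O, 1)) = Add(-3, O))
Function('d')(h) = Add(-2, Mul(-6, Pow(h, -1)))
Add(Mul(-21068, Pow(Function('d')(-23), -1)), Mul(14577, Pow(Function('m')(95), -1))) = Add(Mul(-21068, Pow(Add(-2, Mul(-6, Pow(-23, -1))), -1)), Mul(14577, Pow(Add(-3, 95), -1))) = Add(Mul(-21068, Pow(Add(-2, Mul(-6, Rational(-1, 23))), -1)), Mul(14577, Pow(92, -1))) = Add(Mul(-21068, Pow(Add(-2, Rational(6, 23)), -1)), Mul(14577, Rational(1, 92))) = Add(Mul(-21068, Pow(Rational(-40, 23), -1)), Rational(14577, 92)) = Add(Mul(-21068, Rational(-23, 40)), Rational(14577, 92)) = Add(Rational(121141, 10), Rational(14577, 92)) = Rational(5645371, 460)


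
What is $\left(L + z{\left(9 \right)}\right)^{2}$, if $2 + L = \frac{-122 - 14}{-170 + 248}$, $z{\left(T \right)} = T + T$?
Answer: $\frac{309136}{1521} \approx 203.25$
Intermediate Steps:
$z{\left(T \right)} = 2 T$
$L = - \frac{146}{39}$ ($L = -2 + \frac{-122 - 14}{-170 + 248} = -2 - \frac{136}{78} = -2 - \frac{68}{39} = - \frac{146}{39} \approx -3.7436$)
$\left(L + z{\left(9 \right)}\right)^{2} = \left(- \frac{146}{39} + 2 \cdot 9\right)^{2} = \left(- \frac{146}{39} + 18\right)^{2} = \left(\frac{556}{39}\right)^{2} = \frac{309136}{1521}$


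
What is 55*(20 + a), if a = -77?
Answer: -3135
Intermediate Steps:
55*(20 + a) = 55*(20 - 77) = 55*(-57) = -3135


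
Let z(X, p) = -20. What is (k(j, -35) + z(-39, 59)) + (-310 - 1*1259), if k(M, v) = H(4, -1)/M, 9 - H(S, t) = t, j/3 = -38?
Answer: -90578/57 ≈ -1589.1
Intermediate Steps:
j = -114 (j = 3*(-38) = -114)
H(S, t) = 9 - t
k(M, v) = 10/M (k(M, v) = (9 - 1*(-1))/M = (9 + 1)/M = 10/M)
(k(j, -35) + z(-39, 59)) + (-310 - 1*1259) = (10/(-114) - 20) + (-310 - 1*1259) = (10*(-1/114) - 20) + (-310 - 1259) = (-5/57 - 20) - 1569 = -1145/57 - 1569 = -90578/57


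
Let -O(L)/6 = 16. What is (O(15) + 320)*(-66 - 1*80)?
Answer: -32704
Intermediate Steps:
O(L) = -96 (O(L) = -6*16 = -96)
(O(15) + 320)*(-66 - 1*80) = (-96 + 320)*(-66 - 1*80) = 224*(-66 - 80) = 224*(-146) = -32704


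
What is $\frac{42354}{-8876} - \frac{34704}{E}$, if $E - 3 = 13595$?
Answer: $- \frac{220990599}{30173962} \approx -7.3239$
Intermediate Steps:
$E = 13598$ ($E = 3 + 13595 = 13598$)
$\frac{42354}{-8876} - \frac{34704}{E} = \frac{42354}{-8876} - \frac{34704}{13598} = 42354 \left(- \frac{1}{8876}\right) - \frac{17352}{6799} = - \frac{21177}{4438} - \frac{17352}{6799} = - \frac{220990599}{30173962}$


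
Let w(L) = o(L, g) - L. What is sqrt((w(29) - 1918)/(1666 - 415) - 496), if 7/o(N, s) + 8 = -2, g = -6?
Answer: I*sqrt(8651967430)/4170 ≈ 22.306*I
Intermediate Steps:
o(N, s) = -7/10 (o(N, s) = 7/(-8 - 2) = 7/(-10) = 7*(-1/10) = -7/10)
w(L) = -7/10 - L
sqrt((w(29) - 1918)/(1666 - 415) - 496) = sqrt(((-7/10 - 1*29) - 1918)/(1666 - 415) - 496) = sqrt(((-7/10 - 29) - 1918)/1251 - 496) = sqrt((-297/10 - 1918)*(1/1251) - 496) = sqrt(-19477/10*1/1251 - 496) = sqrt(-19477/12510 - 496) = sqrt(-6224437/12510) = I*sqrt(8651967430)/4170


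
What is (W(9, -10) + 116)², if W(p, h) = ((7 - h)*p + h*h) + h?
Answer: 128881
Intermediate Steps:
W(p, h) = h + h² + p*(7 - h) (W(p, h) = (p*(7 - h) + h²) + h = (h² + p*(7 - h)) + h = h + h² + p*(7 - h))
(W(9, -10) + 116)² = ((-10 + (-10)² + 7*9 - 1*(-10)*9) + 116)² = ((-10 + 100 + 63 + 90) + 116)² = (243 + 116)² = 359² = 128881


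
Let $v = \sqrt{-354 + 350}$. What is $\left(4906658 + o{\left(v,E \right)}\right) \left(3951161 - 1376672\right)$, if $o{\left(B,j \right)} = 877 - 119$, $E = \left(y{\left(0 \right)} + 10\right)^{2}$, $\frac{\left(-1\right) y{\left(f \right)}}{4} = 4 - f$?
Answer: $12634088510424$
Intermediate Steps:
$y{\left(f \right)} = -16 + 4 f$ ($y{\left(f \right)} = - 4 \left(4 - f\right) = -16 + 4 f$)
$v = 2 i$ ($v = \sqrt{-4} = 2 i \approx 2.0 i$)
$E = 36$ ($E = \left(\left(-16 + 4 \cdot 0\right) + 10\right)^{2} = \left(\left(-16 + 0\right) + 10\right)^{2} = \left(-16 + 10\right)^{2} = \left(-6\right)^{2} = 36$)
$o{\left(B,j \right)} = 758$
$\left(4906658 + o{\left(v,E \right)}\right) \left(3951161 - 1376672\right) = \left(4906658 + 758\right) \left(3951161 - 1376672\right) = 4907416 \cdot 2574489 = 12634088510424$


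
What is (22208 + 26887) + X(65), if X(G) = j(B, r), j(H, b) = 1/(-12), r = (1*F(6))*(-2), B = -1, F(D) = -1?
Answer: 589139/12 ≈ 49095.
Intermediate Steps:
r = 2 (r = (1*(-1))*(-2) = -1*(-2) = 2)
j(H, b) = -1/12
X(G) = -1/12
(22208 + 26887) + X(65) = (22208 + 26887) - 1/12 = 49095 - 1/12 = 589139/12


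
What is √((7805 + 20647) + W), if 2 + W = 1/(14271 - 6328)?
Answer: √10620982497/611 ≈ 168.67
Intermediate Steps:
W = -15885/7943 (W = -2 + 1/(14271 - 6328) = -2 + 1/7943 = -15885/7943 ≈ -1.9999)
√((7805 + 20647) + W) = √((7805 + 20647) - 15885/7943) = √(28452 - 15885/7943) = √(225978351/7943) = √10620982497/611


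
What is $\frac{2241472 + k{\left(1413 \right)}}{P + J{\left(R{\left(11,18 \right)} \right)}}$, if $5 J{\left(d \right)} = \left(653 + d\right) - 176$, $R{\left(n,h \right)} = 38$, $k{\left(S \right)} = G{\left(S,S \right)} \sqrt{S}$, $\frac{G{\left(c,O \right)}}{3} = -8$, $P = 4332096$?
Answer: $\frac{2241472}{4332199} - \frac{72 \sqrt{157}}{4332199} \approx 0.51719$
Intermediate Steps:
$G{\left(c,O \right)} = -24$ ($G{\left(c,O \right)} = 3 \left(-8\right) = -24$)
$k{\left(S \right)} = - 24 \sqrt{S}$
$J{\left(d \right)} = \frac{477}{5} + \frac{d}{5}$ ($J{\left(d \right)} = \frac{\left(653 + d\right) - 176}{5} = \frac{477 + d}{5} = \frac{477}{5} + \frac{d}{5}$)
$\frac{2241472 + k{\left(1413 \right)}}{P + J{\left(R{\left(11,18 \right)} \right)}} = \frac{2241472 - 24 \sqrt{1413}}{4332096 + \left(\frac{477}{5} + \frac{1}{5} \cdot 38\right)} = \frac{2241472 - 24 \cdot 3 \sqrt{157}}{4332096 + \left(\frac{477}{5} + \frac{38}{5}\right)} = \frac{2241472 - 72 \sqrt{157}}{4332096 + 103} = \frac{2241472 - 72 \sqrt{157}}{4332199} = \left(2241472 - 72 \sqrt{157}\right) \frac{1}{4332199} = \frac{2241472}{4332199} - \frac{72 \sqrt{157}}{4332199}$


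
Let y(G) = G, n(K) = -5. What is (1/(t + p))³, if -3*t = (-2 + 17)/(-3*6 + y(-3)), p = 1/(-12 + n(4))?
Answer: 45499293/262144 ≈ 173.57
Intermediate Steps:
p = -1/17 (p = 1/(-12 - 5) = 1/(-17) = -1/17 ≈ -0.058824)
t = 5/21 (t = -(-2 + 17)/(3*(-3*6 - 3)) = -5/(-18 - 3) = -5/(-21) = -5*(-1)/21 = -⅓*(-5/7) = 5/21 ≈ 0.23810)
(1/(t + p))³ = (1/(5/21 - 1/17))³ = (1/(64/357))³ = (357/64)³ = 45499293/262144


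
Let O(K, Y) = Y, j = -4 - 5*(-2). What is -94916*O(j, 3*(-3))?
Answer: 854244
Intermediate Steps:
j = 6 (j = -4 + 10 = 6)
-94916*O(j, 3*(-3)) = -284748*(-3) = -94916*(-9) = 854244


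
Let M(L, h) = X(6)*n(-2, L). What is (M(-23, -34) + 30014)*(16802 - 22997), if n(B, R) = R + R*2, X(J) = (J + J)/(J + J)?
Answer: -185509275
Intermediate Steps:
X(J) = 1 (X(J) = (2*J)/((2*J)) = (2*J)*(1/(2*J)) = 1)
n(B, R) = 3*R (n(B, R) = R + 2*R = 3*R)
M(L, h) = 3*L (M(L, h) = 1*(3*L) = 3*L)
(M(-23, -34) + 30014)*(16802 - 22997) = (3*(-23) + 30014)*(16802 - 22997) = (-69 + 30014)*(-6195) = 29945*(-6195) = -185509275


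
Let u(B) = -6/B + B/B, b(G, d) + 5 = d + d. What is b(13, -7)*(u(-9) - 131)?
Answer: 7372/3 ≈ 2457.3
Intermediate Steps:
b(G, d) = -5 + 2*d (b(G, d) = -5 + (d + d) = -5 + 2*d)
u(B) = 1 - 6/B (u(B) = -6/B + 1 = 1 - 6/B)
b(13, -7)*(u(-9) - 131) = (-5 + 2*(-7))*((-6 - 9)/(-9) - 131) = (-5 - 14)*(-1/9*(-15) - 131) = -19*(5/3 - 131) = -19*(-388/3) = 7372/3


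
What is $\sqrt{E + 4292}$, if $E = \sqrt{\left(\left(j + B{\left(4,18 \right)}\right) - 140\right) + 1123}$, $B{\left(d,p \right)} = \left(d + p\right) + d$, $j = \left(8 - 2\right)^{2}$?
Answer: $\sqrt{4292 + \sqrt{1045}} \approx 65.76$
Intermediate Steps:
$j = 36$ ($j = 6^{2} = 36$)
$B{\left(d,p \right)} = p + 2 d$
$E = \sqrt{1045}$ ($E = \sqrt{\left(\left(36 + \left(18 + 2 \cdot 4\right)\right) - 140\right) + 1123} = \sqrt{\left(\left(36 + \left(18 + 8\right)\right) - 140\right) + 1123} = \sqrt{\left(\left(36 + 26\right) - 140\right) + 1123} = \sqrt{\left(62 - 140\right) + 1123} = \sqrt{-78 + 1123} = \sqrt{1045} \approx 32.326$)
$\sqrt{E + 4292} = \sqrt{\sqrt{1045} + 4292} = \sqrt{4292 + \sqrt{1045}}$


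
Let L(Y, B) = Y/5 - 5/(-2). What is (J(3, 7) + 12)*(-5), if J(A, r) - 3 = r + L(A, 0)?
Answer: -251/2 ≈ -125.50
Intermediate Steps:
L(Y, B) = 5/2 + Y/5 (L(Y, B) = Y*(1/5) - 5*(-1/2) = Y/5 + 5/2 = 5/2 + Y/5)
J(A, r) = 11/2 + r + A/5 (J(A, r) = 3 + (r + (5/2 + A/5)) = 3 + (5/2 + r + A/5) = 11/2 + r + A/5)
(J(3, 7) + 12)*(-5) = ((11/2 + 7 + (1/5)*3) + 12)*(-5) = ((11/2 + 7 + 3/5) + 12)*(-5) = (131/10 + 12)*(-5) = (251/10)*(-5) = -251/2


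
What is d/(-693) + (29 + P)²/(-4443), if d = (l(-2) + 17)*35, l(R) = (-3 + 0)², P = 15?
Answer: -256418/146619 ≈ -1.7489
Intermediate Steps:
l(R) = 9 (l(R) = (-3)² = 9)
d = 910 (d = (9 + 17)*35 = 26*35 = 910)
d/(-693) + (29 + P)²/(-4443) = 910/(-693) + (29 + 15)²/(-4443) = 910*(-1/693) + 44²*(-1/4443) = -130/99 + 1936*(-1/4443) = -130/99 - 1936/4443 = -256418/146619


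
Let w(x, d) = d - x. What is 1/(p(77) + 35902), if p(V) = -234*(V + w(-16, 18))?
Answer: 1/9928 ≈ 0.00010073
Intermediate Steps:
p(V) = -7956 - 234*V (p(V) = -234*(V + (18 - 1*(-16))) = -234*(V + (18 + 16)) = -234*(V + 34) = -234*(34 + V) = -7956 - 234*V)
1/(p(77) + 35902) = 1/((-7956 - 234*77) + 35902) = 1/((-7956 - 18018) + 35902) = 1/(-25974 + 35902) = 1/9928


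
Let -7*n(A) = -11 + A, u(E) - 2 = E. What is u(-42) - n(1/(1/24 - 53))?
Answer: -369885/8897 ≈ -41.574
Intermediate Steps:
u(E) = 2 + E
n(A) = 11/7 - A/7 (n(A) = -(-11 + A)/7 = 11/7 - A/7)
u(-42) - n(1/(1/24 - 53)) = (2 - 42) - (11/7 - 1/(7*(1/24 - 53))) = -40 - (11/7 - 1/(7*(1/24 - 53))) = -40 - (11/7 - 1/(7*(-1271/24))) = -40 - (11/7 - 1/7*(-24/1271)) = -40 - (11/7 + 24/8897) = -40 - 1*14005/8897 = -40 - 14005/8897 = -369885/8897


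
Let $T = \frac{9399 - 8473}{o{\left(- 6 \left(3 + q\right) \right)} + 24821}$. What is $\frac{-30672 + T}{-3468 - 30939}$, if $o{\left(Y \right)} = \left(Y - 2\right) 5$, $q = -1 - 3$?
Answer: $\frac{761922226}{854704287} \approx 0.89145$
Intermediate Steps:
$q = -4$ ($q = -1 - 3 = -4$)
$o{\left(Y \right)} = -10 + 5 Y$ ($o{\left(Y \right)} = \left(-2 + Y\right) 5 = -10 + 5 Y$)
$T = \frac{926}{24841}$ ($T = \frac{9399 - 8473}{\left(-10 + 5 \left(- 6 \left(3 - 4\right)\right)\right) + 24821} = \frac{926}{\left(-10 + 5 \left(\left(-6\right) \left(-1\right)\right)\right) + 24821} = \frac{926}{\left(-10 + 5 \cdot 6\right) + 24821} = \frac{926}{\left(-10 + 30\right) + 24821} = \frac{926}{20 + 24821} = \frac{926}{24841} \approx 0.037277$)
$\frac{-30672 + T}{-3468 - 30939} = \frac{-30672 + \frac{926}{24841}}{-3468 - 30939} = - \frac{761922226}{24841 \left(-34407\right)} = \left(- \frac{761922226}{24841}\right) \left(- \frac{1}{34407}\right) = \frac{761922226}{854704287}$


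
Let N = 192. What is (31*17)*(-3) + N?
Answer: -1389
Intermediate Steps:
(31*17)*(-3) + N = (31*17)*(-3) + 192 = 527*(-3) + 192 = -1581 + 192 = -1389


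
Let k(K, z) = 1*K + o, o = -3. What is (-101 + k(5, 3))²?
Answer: 9801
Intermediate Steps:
k(K, z) = -3 + K (k(K, z) = 1*K - 3 = K - 3 = -3 + K)
(-101 + k(5, 3))² = (-101 + (-3 + 5))² = (-101 + 2)² = (-99)² = 9801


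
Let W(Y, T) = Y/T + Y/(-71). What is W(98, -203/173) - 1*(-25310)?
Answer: 51938486/2059 ≈ 25225.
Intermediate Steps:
W(Y, T) = -Y/71 + Y/T (W(Y, T) = Y/T + Y*(-1/71) = Y/T - Y/71 = -Y/71 + Y/T)
W(98, -203/173) - 1*(-25310) = (-1/71*98 + 98/((-203/173))) - 1*(-25310) = (-98/71 + 98/((-203*1/173))) + 25310 = (-98/71 + 98/(-203/173)) + 25310 = (-98/71 + 98*(-173/203)) + 25310 = (-98/71 - 2422/29) + 25310 = -174804/2059 + 25310 = 51938486/2059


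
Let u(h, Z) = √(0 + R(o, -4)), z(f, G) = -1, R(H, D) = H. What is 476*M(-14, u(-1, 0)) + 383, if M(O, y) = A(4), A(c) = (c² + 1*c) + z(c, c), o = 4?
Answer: 9427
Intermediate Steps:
u(h, Z) = 2 (u(h, Z) = √(0 + 4) = √4 = 2)
A(c) = -1 + c + c² (A(c) = (c² + 1*c) - 1 = (c² + c) - 1 = (c + c²) - 1 = -1 + c + c²)
M(O, y) = 19 (M(O, y) = -1 + 4 + 4² = -1 + 4 + 16 = 19)
476*M(-14, u(-1, 0)) + 383 = 476*19 + 383 = 9044 + 383 = 9427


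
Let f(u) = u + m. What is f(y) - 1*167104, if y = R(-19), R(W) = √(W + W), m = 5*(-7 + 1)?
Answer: -167134 + I*√38 ≈ -1.6713e+5 + 6.1644*I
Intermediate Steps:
m = -30 (m = 5*(-6) = -30)
R(W) = √2*√W (R(W) = √(2*W) = √2*√W)
y = I*√38 (y = √2*√(-19) = √2*(I*√19) = I*√38 ≈ 6.1644*I)
f(u) = -30 + u (f(u) = u - 30 = -30 + u)
f(y) - 1*167104 = (-30 + I*√38) - 1*167104 = (-30 + I*√38) - 167104 = -167134 + I*√38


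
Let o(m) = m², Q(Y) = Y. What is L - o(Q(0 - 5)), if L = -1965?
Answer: -1990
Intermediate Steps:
L - o(Q(0 - 5)) = -1965 - (0 - 5)² = -1965 - 1*(-5)² = -1965 - 1*25 = -1965 - 25 = -1990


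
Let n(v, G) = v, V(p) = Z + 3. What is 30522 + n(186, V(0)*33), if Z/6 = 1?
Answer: 30708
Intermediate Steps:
Z = 6 (Z = 6*1 = 6)
V(p) = 9 (V(p) = 6 + 3 = 9)
30522 + n(186, V(0)*33) = 30522 + 186 = 30708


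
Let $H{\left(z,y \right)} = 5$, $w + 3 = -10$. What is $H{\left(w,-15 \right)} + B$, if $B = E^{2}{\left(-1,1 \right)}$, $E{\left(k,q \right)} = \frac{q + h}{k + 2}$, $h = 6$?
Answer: $54$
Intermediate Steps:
$w = -13$ ($w = -3 - 10 = -13$)
$E{\left(k,q \right)} = \frac{6 + q}{2 + k}$ ($E{\left(k,q \right)} = \frac{q + 6}{k + 2} = \frac{6 + q}{2 + k}$)
$B = 49$ ($B = \left(\frac{6 + 1}{2 - 1}\right)^{2} = \left(1^{-1} \cdot 7\right)^{2} = \left(1 \cdot 7\right)^{2} = 7^{2} = 49$)
$H{\left(w,-15 \right)} + B = 5 + 49 = 54$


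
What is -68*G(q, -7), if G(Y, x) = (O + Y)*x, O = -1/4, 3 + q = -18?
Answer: -10115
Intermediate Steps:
q = -21 (q = -3 - 18 = -21)
O = -¼ (O = -1*¼ = -¼ ≈ -0.25000)
G(Y, x) = x*(-¼ + Y) (G(Y, x) = (-¼ + Y)*x = x*(-¼ + Y))
-68*G(q, -7) = -(-476)*(-¼ - 21) = -(-476)*(-85)/4 = -68*595/4 = -10115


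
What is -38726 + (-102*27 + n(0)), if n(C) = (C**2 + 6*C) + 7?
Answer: -41473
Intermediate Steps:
n(C) = 7 + C**2 + 6*C
-38726 + (-102*27 + n(0)) = -38726 + (-102*27 + (7 + 0**2 + 6*0)) = -38726 + (-2754 + (7 + 0 + 0)) = -38726 + (-2754 + 7) = -38726 - 2747 = -41473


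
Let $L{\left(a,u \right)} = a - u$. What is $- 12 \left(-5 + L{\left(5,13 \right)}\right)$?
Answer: $156$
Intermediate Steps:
$- 12 \left(-5 + L{\left(5,13 \right)}\right) = - 12 \left(-5 + \left(5 - 13\right)\right) = - 12 \left(-5 - 8\right) = \left(-12\right) \left(-13\right) = 156$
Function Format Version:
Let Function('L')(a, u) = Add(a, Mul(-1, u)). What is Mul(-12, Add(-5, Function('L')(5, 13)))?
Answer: 156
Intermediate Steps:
Mul(-12, Add(-5, Function('L')(5, 13))) = Mul(-12, Add(-5, Add(5, Mul(-1, 13)))) = Mul(-12, Add(-5, Add(5, -13))) = Mul(-12, Add(-5, -8)) = Mul(-12, -13) = 156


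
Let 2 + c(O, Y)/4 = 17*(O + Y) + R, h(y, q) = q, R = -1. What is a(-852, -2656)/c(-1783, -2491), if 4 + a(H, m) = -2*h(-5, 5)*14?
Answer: 36/72661 ≈ 0.00049545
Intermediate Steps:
c(O, Y) = -12 + 68*O + 68*Y (c(O, Y) = -8 + 4*(17*(O + Y) - 1) = -8 + 4*((17*O + 17*Y) - 1) = -8 + 4*(-1 + 17*O + 17*Y) = -8 + (-4 + 68*O + 68*Y) = -12 + 68*O + 68*Y)
a(H, m) = -144 (a(H, m) = -4 - 2*5*14 = -4 - 10*14 = -4 - 140 = -144)
a(-852, -2656)/c(-1783, -2491) = -144/(-12 + 68*(-1783) + 68*(-2491)) = -144/(-12 - 121244 - 169388) = -144/(-290644) = -144*(-1/290644) = 36/72661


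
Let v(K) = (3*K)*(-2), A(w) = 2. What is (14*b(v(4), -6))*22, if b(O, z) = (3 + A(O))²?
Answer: 7700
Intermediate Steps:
v(K) = -6*K
b(O, z) = 25 (b(O, z) = (3 + 2)² = 5² = 25)
(14*b(v(4), -6))*22 = (14*25)*22 = 350*22 = 7700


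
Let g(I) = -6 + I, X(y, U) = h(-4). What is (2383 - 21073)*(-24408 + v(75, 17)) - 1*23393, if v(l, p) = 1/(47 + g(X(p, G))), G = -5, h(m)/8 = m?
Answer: 1368480151/3 ≈ 4.5616e+8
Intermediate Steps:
h(m) = 8*m
X(y, U) = -32 (X(y, U) = 8*(-4) = -32)
v(l, p) = ⅑ (v(l, p) = 1/(47 + (-6 - 32)) = 1/(47 - 38) = 1/9 = ⅑)
(2383 - 21073)*(-24408 + v(75, 17)) - 1*23393 = (2383 - 21073)*(-24408 + ⅑) - 1*23393 = -18690*(-219671/9) - 23393 = 1368550330/3 - 23393 = 1368480151/3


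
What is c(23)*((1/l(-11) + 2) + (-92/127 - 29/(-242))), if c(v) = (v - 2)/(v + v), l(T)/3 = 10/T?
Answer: 829969/1767205 ≈ 0.46965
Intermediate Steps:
l(T) = 30/T (l(T) = 3*(10/T) = 30/T)
c(v) = (-2 + v)/(2*v) (c(v) = (-2 + v)/((2*v)) = (-2 + v)*(1/(2*v)) = (-2 + v)/(2*v))
c(23)*((1/l(-11) + 2) + (-92/127 - 29/(-242))) = ((½)*(-2 + 23)/23)*((1/(30/(-11)) + 2) + (-92/127 - 29/(-242))) = ((½)*(1/23)*21)*((1/(30*(-1/11)) + 2) + (-92*1/127 - 29*(-1/242))) = 21*((1/(-30/11) + 2) + (-92/127 + 29/242))/46 = 21*((-11/30 + 2) - 18581/30734)/46 = 21*(49/30 - 18581/30734)/46 = (21/46)*(237134/230505) = 829969/1767205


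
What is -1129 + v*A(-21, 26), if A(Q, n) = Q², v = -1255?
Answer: -554584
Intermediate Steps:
-1129 + v*A(-21, 26) = -1129 - 1255*(-21)² = -1129 - 1255*441 = -1129 - 553455 = -554584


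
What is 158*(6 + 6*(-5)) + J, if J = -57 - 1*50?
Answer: -3899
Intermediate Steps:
J = -107 (J = -57 - 50 = -107)
158*(6 + 6*(-5)) + J = 158*(6 + 6*(-5)) - 107 = 158*(6 - 30) - 107 = 158*(-24) - 107 = -3792 - 107 = -3899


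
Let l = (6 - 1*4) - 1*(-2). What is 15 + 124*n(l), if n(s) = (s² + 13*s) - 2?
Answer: 8199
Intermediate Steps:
l = 4 (l = (6 - 4) + 2 = 2 + 2 = 4)
n(s) = -2 + s² + 13*s
15 + 124*n(l) = 15 + 124*(-2 + 4² + 13*4) = 15 + 124*(-2 + 16 + 52) = 15 + 124*66 = 15 + 8184 = 8199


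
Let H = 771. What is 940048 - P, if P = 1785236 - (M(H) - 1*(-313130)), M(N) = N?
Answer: -531287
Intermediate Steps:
P = 1471335 (P = 1785236 - (771 - 1*(-313130)) = 1785236 - (771 + 313130) = 1785236 - 1*313901 = 1785236 - 313901 = 1471335)
940048 - P = 940048 - 1*1471335 = 940048 - 1471335 = -531287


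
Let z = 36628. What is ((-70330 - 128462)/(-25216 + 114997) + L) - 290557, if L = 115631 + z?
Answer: -4138910510/29927 ≈ -1.3830e+5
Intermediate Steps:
L = 152259 (L = 115631 + 36628 = 152259)
((-70330 - 128462)/(-25216 + 114997) + L) - 290557 = ((-70330 - 128462)/(-25216 + 114997) + 152259) - 290557 = (-198792/89781 + 152259) - 290557 = (-198792*1/89781 + 152259) - 290557 = (-66264/29927 + 152259) - 290557 = 4556588829/29927 - 290557 = -4138910510/29927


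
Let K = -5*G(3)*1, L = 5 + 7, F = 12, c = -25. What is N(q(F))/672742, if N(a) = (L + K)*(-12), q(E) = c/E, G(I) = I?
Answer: 18/336371 ≈ 5.3512e-5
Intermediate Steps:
q(E) = -25/E
L = 12
K = -15 (K = -5*3*1 = -15*1 = -15)
N(a) = 36 (N(a) = (12 - 15)*(-12) = -3*(-12) = 36)
N(q(F))/672742 = 36/672742 = 36*(1/672742) = 18/336371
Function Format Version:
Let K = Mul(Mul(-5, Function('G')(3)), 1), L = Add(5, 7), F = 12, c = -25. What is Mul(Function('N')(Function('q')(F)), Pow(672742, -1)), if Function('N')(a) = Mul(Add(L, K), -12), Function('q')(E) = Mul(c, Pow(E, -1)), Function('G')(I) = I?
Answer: Rational(18, 336371) ≈ 5.3512e-5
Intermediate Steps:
Function('q')(E) = Mul(-25, Pow(E, -1))
L = 12
K = -15 (K = Mul(Mul(-5, 3), 1) = Mul(-15, 1) = -15)
Function('N')(a) = 36 (Function('N')(a) = Mul(Add(12, -15), -12) = Mul(-3, -12) = 36)
Mul(Function('N')(Function('q')(F)), Pow(672742, -1)) = Mul(36, Pow(672742, -1)) = Mul(36, Rational(1, 672742)) = Rational(18, 336371)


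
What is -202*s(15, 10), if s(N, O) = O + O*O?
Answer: -22220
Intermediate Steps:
s(N, O) = O + O²
-202*s(15, 10) = -2020*(1 + 10) = -2020*11 = -202*110 = -22220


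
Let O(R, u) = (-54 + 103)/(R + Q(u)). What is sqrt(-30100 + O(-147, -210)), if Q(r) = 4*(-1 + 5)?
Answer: I*sqrt(516552519)/131 ≈ 173.49*I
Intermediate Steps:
Q(r) = 16 (Q(r) = 4*4 = 16)
O(R, u) = 49/(16 + R) (O(R, u) = (-54 + 103)/(R + 16) = 49/(16 + R))
sqrt(-30100 + O(-147, -210)) = sqrt(-30100 + 49/(16 - 147)) = sqrt(-30100 + 49/(-131)) = sqrt(-30100 + 49*(-1/131)) = sqrt(-30100 - 49/131) = sqrt(-3943149/131) = I*sqrt(516552519)/131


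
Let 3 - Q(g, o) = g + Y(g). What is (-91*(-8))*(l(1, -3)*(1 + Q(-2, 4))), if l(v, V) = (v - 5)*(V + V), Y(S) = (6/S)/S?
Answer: 78624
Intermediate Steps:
Y(S) = 6/S**2
Q(g, o) = 3 - g - 6/g**2 (Q(g, o) = 3 - (g + 6/g**2) = 3 + (-g - 6/g**2) = 3 - g - 6/g**2)
l(v, V) = 2*V*(-5 + v) (l(v, V) = (-5 + v)*(2*V) = 2*V*(-5 + v))
(-91*(-8))*(l(1, -3)*(1 + Q(-2, 4))) = (-91*(-8))*((2*(-3)*(-5 + 1))*(1 + (3 - 1*(-2) - 6/(-2)**2))) = 728*((2*(-3)*(-4))*(1 + (3 + 2 - 6*1/4))) = 728*(24*(1 + (3 + 2 - 3/2))) = 728*(24*(1 + 7/2)) = 728*(24*(9/2)) = 728*108 = 78624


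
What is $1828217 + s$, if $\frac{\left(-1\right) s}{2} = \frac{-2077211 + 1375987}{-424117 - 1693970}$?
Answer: $\frac{3872321258431}{2118087} \approx 1.8282 \cdot 10^{6}$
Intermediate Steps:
$s = - \frac{1402448}{2118087}$ ($s = - 2 \frac{-2077211 + 1375987}{-424117 - 1693970} = - 2 \left(- \frac{701224}{-2118087}\right) = - 2 \left(\left(-701224\right) \left(- \frac{1}{2118087}\right)\right) = \left(-2\right) \frac{701224}{2118087} = - \frac{1402448}{2118087} \approx -0.66213$)
$1828217 + s = 1828217 - \frac{1402448}{2118087} = \frac{3872321258431}{2118087}$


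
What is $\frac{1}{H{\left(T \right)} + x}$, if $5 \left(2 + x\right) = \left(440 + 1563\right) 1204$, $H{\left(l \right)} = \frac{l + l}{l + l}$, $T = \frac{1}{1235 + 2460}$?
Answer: $\frac{5}{2411607} \approx 2.0733 \cdot 10^{-6}$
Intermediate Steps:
$T = \frac{1}{3695} \approx 0.00027064$
$H{\left(l \right)} = 1$ ($H{\left(l \right)} = \frac{2 l}{2 l} = 2 l \frac{1}{2 l} = 1$)
$x = \frac{2411602}{5}$ ($x = -2 + \frac{\left(440 + 1563\right) 1204}{5} = -2 + \frac{2003 \cdot 1204}{5} = -2 + \frac{1}{5} \cdot 2411612 = -2 + \frac{2411612}{5} = \frac{2411602}{5} \approx 4.8232 \cdot 10^{5}$)
$\frac{1}{H{\left(T \right)} + x} = \frac{1}{1 + \frac{2411602}{5}} = \frac{1}{\frac{2411607}{5}} = \frac{5}{2411607}$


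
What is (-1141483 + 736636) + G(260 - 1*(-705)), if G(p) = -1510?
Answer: -406357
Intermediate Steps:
(-1141483 + 736636) + G(260 - 1*(-705)) = (-1141483 + 736636) - 1510 = -404847 - 1510 = -406357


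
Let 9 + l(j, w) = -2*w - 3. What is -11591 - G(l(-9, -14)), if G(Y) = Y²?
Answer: -11847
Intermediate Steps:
l(j, w) = -12 - 2*w (l(j, w) = -9 + (-2*w - 3) = -9 + (-3 - 2*w) = -12 - 2*w)
-11591 - G(l(-9, -14)) = -11591 - (-12 - 2*(-14))² = -11591 - (-12 + 28)² = -11591 - 1*16² = -11591 - 1*256 = -11591 - 256 = -11847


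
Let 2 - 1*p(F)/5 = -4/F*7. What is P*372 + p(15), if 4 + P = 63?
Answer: 65902/3 ≈ 21967.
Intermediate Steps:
P = 59 (P = -4 + 63 = 59)
p(F) = 10 + 140/F (p(F) = 10 - 5*(-4/F)*7 = 10 - (-140)/F = 10 + 140/F)
P*372 + p(15) = 59*372 + (10 + 140/15) = 21948 + (10 + 140*(1/15)) = 21948 + (10 + 28/3) = 21948 + 58/3 = 65902/3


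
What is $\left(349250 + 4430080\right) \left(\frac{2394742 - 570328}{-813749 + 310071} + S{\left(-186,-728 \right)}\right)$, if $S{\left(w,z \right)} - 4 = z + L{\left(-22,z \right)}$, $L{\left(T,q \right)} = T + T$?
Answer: $- \frac{928741194565470}{251839} \approx -3.6878 \cdot 10^{9}$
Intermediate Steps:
$L{\left(T,q \right)} = 2 T$
$S{\left(w,z \right)} = -40 + z$ ($S{\left(w,z \right)} = 4 + \left(z + 2 \left(-22\right)\right) = 4 + \left(z - 44\right) = 4 + \left(-44 + z\right) = -40 + z$)
$\left(349250 + 4430080\right) \left(\frac{2394742 - 570328}{-813749 + 310071} + S{\left(-186,-728 \right)}\right) = \left(349250 + 4430080\right) \left(\frac{2394742 - 570328}{-813749 + 310071} - 768\right) = 4779330 \left(\frac{1824414}{-503678} - 768\right) = 4779330 \left(1824414 \left(- \frac{1}{503678}\right) - 768\right) = 4779330 \left(- \frac{912207}{251839} - 768\right) = 4779330 \left(- \frac{194324559}{251839}\right) = - \frac{928741194565470}{251839}$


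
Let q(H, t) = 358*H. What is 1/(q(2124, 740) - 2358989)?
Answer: -1/1598597 ≈ -6.2555e-7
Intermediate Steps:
1/(q(2124, 740) - 2358989) = 1/(358*2124 - 2358989) = 1/(760392 - 2358989) = 1/(-1598597) = -1/1598597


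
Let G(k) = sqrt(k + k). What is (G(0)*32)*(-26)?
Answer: 0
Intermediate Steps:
G(k) = sqrt(2)*sqrt(k) (G(k) = sqrt(2*k) = sqrt(2)*sqrt(k))
(G(0)*32)*(-26) = ((sqrt(2)*sqrt(0))*32)*(-26) = ((sqrt(2)*0)*32)*(-26) = (0*32)*(-26) = 0*(-26) = 0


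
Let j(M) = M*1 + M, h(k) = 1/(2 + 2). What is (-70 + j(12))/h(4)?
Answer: -184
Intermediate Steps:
h(k) = ¼ (h(k) = 1/4 = ¼)
j(M) = 2*M (j(M) = M + M = 2*M)
(-70 + j(12))/h(4) = (-70 + 2*12)/(¼) = 4*(-70 + 24) = 4*(-46) = -184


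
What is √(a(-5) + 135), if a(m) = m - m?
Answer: 3*√15 ≈ 11.619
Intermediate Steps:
a(m) = 0
√(a(-5) + 135) = √(0 + 135) = √135 = 3*√15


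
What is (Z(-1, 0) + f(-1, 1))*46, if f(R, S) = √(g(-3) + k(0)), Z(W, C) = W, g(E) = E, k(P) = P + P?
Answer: -46 + 46*I*√3 ≈ -46.0 + 79.674*I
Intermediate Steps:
k(P) = 2*P
f(R, S) = I*√3 (f(R, S) = √(-3 + 2*0) = √(-3 + 0) = √(-3) = I*√3)
(Z(-1, 0) + f(-1, 1))*46 = (-1 + I*√3)*46 = -46 + 46*I*√3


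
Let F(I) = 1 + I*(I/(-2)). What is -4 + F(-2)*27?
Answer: -31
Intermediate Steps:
F(I) = 1 - I**2/2 (F(I) = 1 + I*(I*(-1/2)) = 1 + I*(-I/2) = 1 - I**2/2)
-4 + F(-2)*27 = -4 + (1 - 1/2*(-2)**2)*27 = -4 + (1 - 1/2*4)*27 = -4 + (1 - 2)*27 = -4 - 1*27 = -4 - 27 = -31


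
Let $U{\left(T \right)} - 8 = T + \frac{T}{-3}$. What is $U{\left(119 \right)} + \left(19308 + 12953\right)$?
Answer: $\frac{97045}{3} \approx 32348.0$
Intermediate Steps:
$U{\left(T \right)} = 8 + \frac{2 T}{3}$ ($U{\left(T \right)} = 8 + \left(T + \frac{T}{-3}\right) = 8 + \left(T + T \left(- \frac{1}{3}\right)\right) = 8 + \left(T - \frac{T}{3}\right) = 8 + \frac{2 T}{3}$)
$U{\left(119 \right)} + \left(19308 + 12953\right) = \left(8 + \frac{2}{3} \cdot 119\right) + \left(19308 + 12953\right) = \left(8 + \frac{238}{3}\right) + 32261 = \frac{262}{3} + 32261 = \frac{97045}{3}$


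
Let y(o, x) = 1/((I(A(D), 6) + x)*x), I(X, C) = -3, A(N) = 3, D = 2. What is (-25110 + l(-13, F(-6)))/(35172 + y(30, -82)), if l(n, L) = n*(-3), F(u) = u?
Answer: -174744870/245148841 ≈ -0.71281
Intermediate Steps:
l(n, L) = -3*n
y(o, x) = 1/(x*(-3 + x)) (y(o, x) = 1/((-3 + x)*x) = 1/(x*(-3 + x)))
(-25110 + l(-13, F(-6)))/(35172 + y(30, -82)) = (-25110 - 3*(-13))/(35172 + 1/((-82)*(-3 - 82))) = (-25110 + 39)/(35172 - 1/82/(-85)) = -25071/(35172 - 1/82*(-1/85)) = -25071/(35172 + 1/6970) = -25071/245148841/6970 = -25071*6970/245148841 = -174744870/245148841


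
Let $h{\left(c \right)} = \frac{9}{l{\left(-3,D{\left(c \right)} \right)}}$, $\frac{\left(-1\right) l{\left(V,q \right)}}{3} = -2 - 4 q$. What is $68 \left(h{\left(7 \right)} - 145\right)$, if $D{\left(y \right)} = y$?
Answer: $- \frac{49266}{5} \approx -9853.2$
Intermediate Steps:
$l{\left(V,q \right)} = 6 + 12 q$ ($l{\left(V,q \right)} = - 3 \left(-2 - 4 q\right) = 6 + 12 q$)
$h{\left(c \right)} = \frac{9}{6 + 12 c}$
$68 \left(h{\left(7 \right)} - 145\right) = 68 \left(\frac{3}{2 \left(1 + 2 \cdot 7\right)} - 145\right) = 68 \left(\frac{3}{2 \left(1 + 14\right)} - 145\right) = 68 \left(\frac{3}{2 \cdot 15} - 145\right) = 68 \left(\frac{3}{2} \cdot \frac{1}{15} - 145\right) = 68 \left(\frac{1}{10} - 145\right) = 68 \left(- \frac{1449}{10}\right) = - \frac{49266}{5}$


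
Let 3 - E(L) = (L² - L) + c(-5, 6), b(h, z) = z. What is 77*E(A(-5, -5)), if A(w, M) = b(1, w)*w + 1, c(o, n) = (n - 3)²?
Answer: -50512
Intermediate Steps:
c(o, n) = (-3 + n)²
A(w, M) = 1 + w² (A(w, M) = w*w + 1 = w² + 1 = 1 + w²)
E(L) = -6 + L - L² (E(L) = 3 - ((L² - L) + (-3 + 6)²) = 3 - ((L² - L) + 3²) = 3 - ((L² - L) + 9) = 3 - (9 + L² - L) = 3 + (-9 + L - L²) = -6 + L - L²)
77*E(A(-5, -5)) = 77*(-6 + (1 + (-5)²) - (1 + (-5)²)²) = 77*(-6 + (1 + 25) - (1 + 25)²) = 77*(-6 + 26 - 1*26²) = 77*(-6 + 26 - 1*676) = 77*(-6 + 26 - 676) = 77*(-656) = -50512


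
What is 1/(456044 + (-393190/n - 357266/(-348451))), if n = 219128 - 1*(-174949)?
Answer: 137316524727/62622380985464780 ≈ 2.1928e-6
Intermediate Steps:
n = 394077 (n = 219128 + 174949 = 394077)
1/(456044 + (-393190/n - 357266/(-348451))) = 1/(456044 + (-393190/394077 - 357266/(-348451))) = 1/(456044 + (-393190*1/394077 - 357266*(-1/348451))) = 1/(456044 + (-393190/394077 + 357266/348451)) = 1/(456044 + 3782864792/137316524727) = 1/(62622380985464780/137316524727) = 137316524727/62622380985464780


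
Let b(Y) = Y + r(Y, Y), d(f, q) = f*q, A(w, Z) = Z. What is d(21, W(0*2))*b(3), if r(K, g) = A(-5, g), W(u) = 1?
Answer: 126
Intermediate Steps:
r(K, g) = g
b(Y) = 2*Y (b(Y) = Y + Y = 2*Y)
d(21, W(0*2))*b(3) = (21*1)*(2*3) = 21*6 = 126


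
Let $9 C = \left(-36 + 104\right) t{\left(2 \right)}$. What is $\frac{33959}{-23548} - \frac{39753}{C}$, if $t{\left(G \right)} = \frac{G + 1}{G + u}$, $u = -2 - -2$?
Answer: $- \frac{48439061}{13804} \approx -3509.1$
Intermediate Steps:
$u = 0$ ($u = -2 + 2 = 0$)
$t{\left(G \right)} = \frac{1 + G}{G}$ ($t{\left(G \right)} = \frac{G + 1}{G + 0} = \frac{1 + G}{G}$)
$C = \frac{34}{3}$ ($C = \frac{\left(-36 + 104\right) \frac{1 + 2}{2}}{9} = \frac{68 \cdot \frac{1}{2} \cdot 3}{9} = \frac{68 \cdot \frac{3}{2}}{9} = \frac{1}{9} \cdot 102 = \frac{34}{3} \approx 11.333$)
$\frac{33959}{-23548} - \frac{39753}{C} = \frac{33959}{-23548} - \frac{39753}{\frac{34}{3}} = 33959 \left(- \frac{1}{23548}\right) - \frac{119259}{34} = - \frac{1171}{812} - \frac{119259}{34} = - \frac{48439061}{13804}$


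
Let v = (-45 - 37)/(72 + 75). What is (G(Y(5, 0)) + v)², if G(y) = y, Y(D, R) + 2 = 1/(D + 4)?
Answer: 1164241/194481 ≈ 5.9864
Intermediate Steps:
Y(D, R) = -2 + 1/(4 + D) (Y(D, R) = -2 + 1/(D + 4) = -2 + 1/(4 + D))
v = -82/147 ≈ -0.55782
(G(Y(5, 0)) + v)² = ((-7 - 2*5)/(4 + 5) - 82/147)² = ((-7 - 10)/9 - 82/147)² = ((⅑)*(-17) - 82/147)² = (-17/9 - 82/147)² = (-1079/441)² = 1164241/194481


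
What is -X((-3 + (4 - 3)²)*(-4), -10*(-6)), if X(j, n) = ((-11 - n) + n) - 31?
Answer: 42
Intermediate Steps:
X(j, n) = -42 (X(j, n) = -11 - 31 = -42)
-X((-3 + (4 - 3)²)*(-4), -10*(-6)) = -1*(-42) = 42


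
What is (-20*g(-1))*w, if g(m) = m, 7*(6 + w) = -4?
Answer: -920/7 ≈ -131.43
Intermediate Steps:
w = -46/7 (w = -6 + (⅐)*(-4) = -6 - 4/7 = -46/7 ≈ -6.5714)
(-20*g(-1))*w = -20*(-1)*(-46/7) = 20*(-46/7) = -920/7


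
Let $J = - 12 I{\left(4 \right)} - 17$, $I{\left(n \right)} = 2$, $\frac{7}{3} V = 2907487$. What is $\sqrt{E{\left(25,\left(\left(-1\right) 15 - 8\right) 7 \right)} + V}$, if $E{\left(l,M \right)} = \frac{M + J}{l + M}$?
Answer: $\frac{\sqrt{70582238545}}{238} \approx 1116.3$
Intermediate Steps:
$V = \frac{8722461}{7}$ ($V = \frac{3}{7} \cdot 2907487 = \frac{8722461}{7} \approx 1.2461 \cdot 10^{6}$)
$J = -41$ ($J = \left(-12\right) 2 - 17 = -24 - 17 = -41$)
$E{\left(l,M \right)} = \frac{-41 + M}{M + l}$ ($E{\left(l,M \right)} = \frac{M - 41}{l + M} = \frac{-41 + M}{M + l}$)
$\sqrt{E{\left(25,\left(\left(-1\right) 15 - 8\right) 7 \right)} + V} = \sqrt{\frac{-41 + \left(\left(-1\right) 15 - 8\right) 7}{\left(\left(-1\right) 15 - 8\right) 7 + 25} + \frac{8722461}{7}} = \sqrt{\frac{-41 + \left(-15 - 8\right) 7}{\left(-15 - 8\right) 7 + 25} + \frac{8722461}{7}} = \sqrt{\frac{-41 - 161}{\left(-23\right) 7 + 25} + \frac{8722461}{7}} = \sqrt{\frac{-41 - 161}{-161 + 25} + \frac{8722461}{7}} = \sqrt{\frac{1}{-136} \left(-202\right) + \frac{8722461}{7}} = \sqrt{\left(- \frac{1}{136}\right) \left(-202\right) + \frac{8722461}{7}} = \sqrt{\frac{101}{68} + \frac{8722461}{7}} = \sqrt{\frac{593128055}{476}} = \frac{\sqrt{70582238545}}{238}$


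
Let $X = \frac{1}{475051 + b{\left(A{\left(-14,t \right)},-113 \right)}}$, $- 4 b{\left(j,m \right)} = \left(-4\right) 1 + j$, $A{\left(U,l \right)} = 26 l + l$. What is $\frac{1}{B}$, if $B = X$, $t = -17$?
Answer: $\frac{1900667}{4} \approx 4.7517 \cdot 10^{5}$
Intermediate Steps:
$A{\left(U,l \right)} = 27 l$
$b{\left(j,m \right)} = 1 - \frac{j}{4}$ ($b{\left(j,m \right)} = - \frac{\left(-4\right) 1 + j}{4} = - \frac{-4 + j}{4} = 1 - \frac{j}{4}$)
$X = \frac{4}{1900667}$ ($X = \frac{1}{475051 - \left(-1 + \frac{27 \left(-17\right)}{4}\right)} = \frac{1}{475051 + \left(1 - - \frac{459}{4}\right)} = \frac{1}{475051 + \left(1 + \frac{459}{4}\right)} = \frac{1}{475051 + \frac{463}{4}} = \frac{1}{\frac{1900667}{4}} = \frac{4}{1900667} \approx 2.1045 \cdot 10^{-6}$)
$B = \frac{4}{1900667} \approx 2.1045 \cdot 10^{-6}$
$\frac{1}{B} = \frac{1}{\frac{4}{1900667}} = \frac{1900667}{4}$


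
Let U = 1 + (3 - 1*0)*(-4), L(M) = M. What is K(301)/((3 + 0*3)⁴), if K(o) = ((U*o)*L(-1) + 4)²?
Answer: 1221025/9 ≈ 1.3567e+5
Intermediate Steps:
U = -11 (U = 1 + (3 + 0)*(-4) = 1 + 3*(-4) = 1 - 12 = -11)
K(o) = (4 + 11*o)² (K(o) = (-11*o*(-1) + 4)² = (11*o + 4)² = (4 + 11*o)²)
K(301)/((3 + 0*3)⁴) = (4 + 11*301)²/((3 + 0*3)⁴) = (4 + 3311)²/((3 + 0)⁴) = 3315²/(3⁴) = 10989225/81 = 10989225*(1/81) = 1221025/9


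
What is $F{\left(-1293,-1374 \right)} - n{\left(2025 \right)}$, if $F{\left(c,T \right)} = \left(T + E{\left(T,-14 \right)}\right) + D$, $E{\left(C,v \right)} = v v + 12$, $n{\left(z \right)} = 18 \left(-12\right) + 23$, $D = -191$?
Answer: $-1164$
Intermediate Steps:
$n{\left(z \right)} = -193$ ($n{\left(z \right)} = -216 + 23 = -193$)
$E{\left(C,v \right)} = 12 + v^{2}$ ($E{\left(C,v \right)} = v^{2} + 12 = 12 + v^{2}$)
$F{\left(c,T \right)} = 17 + T$ ($F{\left(c,T \right)} = \left(T + \left(12 + \left(-14\right)^{2}\right)\right) - 191 = \left(T + \left(12 + 196\right)\right) - 191 = \left(T + 208\right) - 191 = \left(208 + T\right) - 191 = 17 + T$)
$F{\left(-1293,-1374 \right)} - n{\left(2025 \right)} = \left(17 - 1374\right) - -193 = -1357 + 193 = -1164$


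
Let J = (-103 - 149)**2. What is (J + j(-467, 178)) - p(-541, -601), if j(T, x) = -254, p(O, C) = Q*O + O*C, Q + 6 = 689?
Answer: 107612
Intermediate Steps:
Q = 683 (Q = -6 + 689 = 683)
p(O, C) = 683*O + C*O (p(O, C) = 683*O + O*C = 683*O + C*O)
J = 63504 (J = (-252)**2 = 63504)
(J + j(-467, 178)) - p(-541, -601) = (63504 - 254) - (-541)*(683 - 601) = 63250 - (-541)*82 = 63250 - 1*(-44362) = 63250 + 44362 = 107612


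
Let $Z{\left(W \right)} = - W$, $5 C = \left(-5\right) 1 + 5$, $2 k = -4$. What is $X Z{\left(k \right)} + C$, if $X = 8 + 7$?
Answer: $30$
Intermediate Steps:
$k = -2$ ($k = \frac{1}{2} \left(-4\right) = -2$)
$C = 0$ ($C = \frac{\left(-5\right) 1 + 5}{5} = \frac{-5 + 5}{5} = \frac{1}{5} \cdot 0 = 0$)
$X = 15$
$X Z{\left(k \right)} + C = 15 \left(\left(-1\right) \left(-2\right)\right) + 0 = 15 \cdot 2 + 0 = 30 + 0 = 30$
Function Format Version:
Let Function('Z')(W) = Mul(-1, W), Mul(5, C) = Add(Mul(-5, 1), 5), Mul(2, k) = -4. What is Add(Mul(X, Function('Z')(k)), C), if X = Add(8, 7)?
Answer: 30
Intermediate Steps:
k = -2 (k = Mul(Rational(1, 2), -4) = -2)
C = 0 (C = Mul(Rational(1, 5), Add(Mul(-5, 1), 5)) = Mul(Rational(1, 5), Add(-5, 5)) = Mul(Rational(1, 5), 0) = 0)
X = 15
Add(Mul(X, Function('Z')(k)), C) = Add(Mul(15, Mul(-1, -2)), 0) = Add(Mul(15, 2), 0) = Add(30, 0) = 30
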